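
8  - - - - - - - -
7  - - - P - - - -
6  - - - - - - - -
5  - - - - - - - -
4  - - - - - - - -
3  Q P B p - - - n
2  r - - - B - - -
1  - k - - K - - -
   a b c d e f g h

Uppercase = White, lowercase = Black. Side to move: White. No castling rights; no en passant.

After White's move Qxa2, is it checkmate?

After Qxa2: black king on b1; in check: yes, from the white queen on a2.
Black has 2 legal replies: Kxa2, Kc1.
In check but a legal move exists → not checkmate.

no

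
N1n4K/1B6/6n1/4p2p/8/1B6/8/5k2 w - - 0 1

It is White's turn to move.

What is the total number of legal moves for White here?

White to move; king on h8.
In check: yes, from the black knight on g6.
Legal moves: Kg8, Kh7, Kg7.
Count: 3.

3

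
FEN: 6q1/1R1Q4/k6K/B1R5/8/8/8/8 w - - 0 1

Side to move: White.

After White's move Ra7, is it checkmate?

After Ra7: black king on a6; in check: yes, from the white rook on a7.
King squares — a5: attacked by Rc5; b5: attacked by Rc5; b6: attacked by Ba5; a7: attacked by Qd7; b7: attacked by Ra7.
Black has no legal moves → checkmate.

yes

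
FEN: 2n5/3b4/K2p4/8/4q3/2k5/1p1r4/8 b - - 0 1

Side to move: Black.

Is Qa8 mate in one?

yes

After Qa8: white king on a6; in check: yes, from the black queen on a8.
King squares — a5: attacked by Qa8; b5: attacked by Bd7; b6: attacked by Nc8; a7: attacked by Qa8; b7: attacked by Qa8.
White has no legal moves → checkmate.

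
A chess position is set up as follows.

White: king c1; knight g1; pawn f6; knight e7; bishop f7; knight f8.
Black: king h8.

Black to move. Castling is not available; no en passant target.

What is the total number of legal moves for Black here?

Black to move; king on h8.
In check: no.
Legal moves: none.
Count: 0.

0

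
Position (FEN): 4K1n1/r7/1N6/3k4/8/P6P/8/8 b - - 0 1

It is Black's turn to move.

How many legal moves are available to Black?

7

Black to move; king on d5.
In check: yes, from the white knight on b6.
Legal moves: Ke6, Kd6, Kc6, Ke5, Kc5, Ke4, Kd4.
Count: 7.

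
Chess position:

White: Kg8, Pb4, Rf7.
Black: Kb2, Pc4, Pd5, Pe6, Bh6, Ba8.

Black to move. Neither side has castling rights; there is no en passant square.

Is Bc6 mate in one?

no

After Bc6: white king on g8; in check: no.
White is not in check, so this cannot be checkmate.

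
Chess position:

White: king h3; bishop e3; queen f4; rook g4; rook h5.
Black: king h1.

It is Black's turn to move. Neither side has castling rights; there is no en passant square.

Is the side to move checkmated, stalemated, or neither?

Black to move; black king on h1.
In check: no.
King squares — g1: attacked by Be3; g2: attacked by Kh3; h2: attacked by Kh3.
Legal moves for Black: none.
Not in check and no legal moves → stalemate.

stalemate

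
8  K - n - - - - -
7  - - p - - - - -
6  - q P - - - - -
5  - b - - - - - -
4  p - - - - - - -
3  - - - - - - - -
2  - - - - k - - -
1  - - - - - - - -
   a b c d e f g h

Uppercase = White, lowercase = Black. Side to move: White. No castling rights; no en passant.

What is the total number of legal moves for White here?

White to move; king on a8.
In check: no.
Legal moves: none.
Count: 0.

0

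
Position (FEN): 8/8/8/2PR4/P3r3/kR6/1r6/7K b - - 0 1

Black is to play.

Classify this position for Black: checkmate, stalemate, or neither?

neither

Black to move; black king on a3.
In check: yes, from the white rook on b3.
Legal moves for Black: Kxa4, Kxb3, Ka2, Rxb3.
Black is in check but has 4 legal moves → neither.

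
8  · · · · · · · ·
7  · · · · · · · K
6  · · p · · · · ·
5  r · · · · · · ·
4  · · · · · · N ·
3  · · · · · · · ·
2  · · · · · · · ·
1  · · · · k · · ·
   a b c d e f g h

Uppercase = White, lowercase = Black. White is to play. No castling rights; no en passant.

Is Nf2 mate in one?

no

After Nf2: black king on e1; in check: no.
Black is not in check, so this cannot be checkmate.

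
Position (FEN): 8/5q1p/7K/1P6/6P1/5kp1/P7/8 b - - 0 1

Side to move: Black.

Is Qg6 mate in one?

After Qg6: white king on h6; in check: yes, from the black queen on g6.
King squares — g5: attacked by Qg6; h5: attacked by Qg6; g6: attacked by Ph7; g7: attacked by Qg6; h7: attacked by Qg6.
White has no legal moves → checkmate.

yes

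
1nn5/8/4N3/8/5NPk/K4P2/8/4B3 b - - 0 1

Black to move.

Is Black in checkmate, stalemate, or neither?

Black to move; black king on h4.
In check: yes, from the white bishop on e1.
King squares — g3: attacked by Be1; h3: attacked by Nf4; g4: attacked by Pf3; g5: attacked by Ne6; h5: attacked by Nf4.
Legal moves for Black: none.
In check with no legal moves → checkmate.

checkmate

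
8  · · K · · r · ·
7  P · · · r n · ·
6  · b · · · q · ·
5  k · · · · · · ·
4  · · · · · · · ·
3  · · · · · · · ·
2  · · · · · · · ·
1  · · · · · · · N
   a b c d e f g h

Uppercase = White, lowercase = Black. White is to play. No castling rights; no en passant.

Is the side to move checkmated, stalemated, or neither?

checkmate

White to move; white king on c8.
In check: yes, from the black rook on f8.
King squares — b7: attacked by Re7; c7: attacked by Bb6; d7: attacked by Re7; b8: attacked by Rf8; d8: attacked by Bb6.
Legal moves for White: none.
In check with no legal moves → checkmate.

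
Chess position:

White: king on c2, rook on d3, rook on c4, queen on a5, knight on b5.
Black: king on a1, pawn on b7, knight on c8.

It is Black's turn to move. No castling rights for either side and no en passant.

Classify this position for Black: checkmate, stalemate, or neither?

Black to move; black king on a1.
In check: yes, from the white queen on a5.
King squares — b1: attacked by Kc2; a2: attacked by Qa5; b2: attacked by Kc2.
Legal moves for Black: none.
In check with no legal moves → checkmate.

checkmate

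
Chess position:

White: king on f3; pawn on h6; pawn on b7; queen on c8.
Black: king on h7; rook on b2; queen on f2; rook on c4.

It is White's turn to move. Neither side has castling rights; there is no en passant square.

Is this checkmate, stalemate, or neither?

checkmate

White to move; white king on f3.
In check: yes, from the black queen on f2.
King squares — e2: attacked by Rb2; f2: attacked by Rb2; g2: attacked by Qf2; e3: attacked by Qf2; g3: attacked by Qf2; e4: attacked by Rc4; f4: attacked by Qf2; g4: attacked by Rc4.
Legal moves for White: none.
In check with no legal moves → checkmate.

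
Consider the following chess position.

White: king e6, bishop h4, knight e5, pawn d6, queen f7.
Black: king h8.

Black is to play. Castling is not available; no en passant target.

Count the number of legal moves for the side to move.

Black to move; king on h8.
In check: no.
Legal moves: none.
Count: 0.

0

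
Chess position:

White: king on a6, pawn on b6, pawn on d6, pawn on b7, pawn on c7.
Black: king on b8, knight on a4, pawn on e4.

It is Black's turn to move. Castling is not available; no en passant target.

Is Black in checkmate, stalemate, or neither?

Black to move; black king on b8.
In check: yes, from the white pawn on c7.
King squares — a7: attacked by Ka6; b7: attacked by Ka6; c7: attacked by Pb6; a8: attacked by Pb7; c8: attacked by Pb7.
Legal moves for Black: none.
In check with no legal moves → checkmate.

checkmate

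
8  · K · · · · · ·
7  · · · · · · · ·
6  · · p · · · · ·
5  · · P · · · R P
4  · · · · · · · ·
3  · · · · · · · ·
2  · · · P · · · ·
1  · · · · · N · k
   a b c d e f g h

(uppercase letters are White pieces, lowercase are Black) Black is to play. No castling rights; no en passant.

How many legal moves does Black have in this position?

0

Black to move; king on h1.
In check: no.
Legal moves: none.
Count: 0.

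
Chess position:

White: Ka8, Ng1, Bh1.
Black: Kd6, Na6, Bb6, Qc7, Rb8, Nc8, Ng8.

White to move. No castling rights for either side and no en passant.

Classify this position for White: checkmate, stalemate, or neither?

White to move; white king on a8.
In check: yes, from the black rook on b8.
King squares — a7: attacked by Bb6; b7: attacked by Qc7; b8: attacked by Na6.
Legal moves for White: none.
In check with no legal moves → checkmate.

checkmate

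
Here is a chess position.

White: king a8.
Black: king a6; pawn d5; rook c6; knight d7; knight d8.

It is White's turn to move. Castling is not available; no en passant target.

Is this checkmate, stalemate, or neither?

stalemate

White to move; white king on a8.
In check: no.
King squares — a7: attacked by Ka6; b7: attacked by Ka6; b8: attacked by Nd7.
Legal moves for White: none.
Not in check and no legal moves → stalemate.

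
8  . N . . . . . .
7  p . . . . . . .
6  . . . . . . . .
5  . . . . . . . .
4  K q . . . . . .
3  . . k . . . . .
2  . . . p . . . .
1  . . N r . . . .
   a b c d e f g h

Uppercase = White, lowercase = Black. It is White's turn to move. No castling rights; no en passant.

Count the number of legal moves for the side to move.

0

White to move; king on a4.
In check: yes, from the black queen on b4.
Legal moves: none.
Count: 0.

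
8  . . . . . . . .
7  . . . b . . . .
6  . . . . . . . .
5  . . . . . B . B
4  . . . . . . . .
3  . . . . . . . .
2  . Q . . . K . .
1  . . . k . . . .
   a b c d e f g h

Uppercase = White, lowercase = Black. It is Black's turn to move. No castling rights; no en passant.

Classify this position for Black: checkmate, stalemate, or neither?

Black to move; black king on d1.
In check: yes, from the white bishop on h5.
King squares — c1: attacked by Qb2; e1: attacked by Kf2; c2: attacked by Qb2; d2: attacked by Qb2; e2: attacked by Qb2.
Legal moves for Black: none.
In check with no legal moves → checkmate.

checkmate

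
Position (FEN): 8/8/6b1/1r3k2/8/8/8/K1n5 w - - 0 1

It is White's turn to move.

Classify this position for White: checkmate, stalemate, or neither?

White to move; white king on a1.
In check: no.
King squares — b1: attacked by Rb5; a2: attacked by Nc1; b2: attacked by Rb5.
Legal moves for White: none.
Not in check and no legal moves → stalemate.

stalemate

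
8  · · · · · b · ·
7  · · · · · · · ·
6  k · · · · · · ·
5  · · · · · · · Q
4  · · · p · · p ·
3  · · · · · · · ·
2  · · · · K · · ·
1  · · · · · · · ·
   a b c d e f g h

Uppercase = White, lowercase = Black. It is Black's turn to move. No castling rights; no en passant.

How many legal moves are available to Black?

12

Black to move; king on a6.
In check: no.
Legal moves: Bg7, Be7, Bh6, Bd6, Bc5, Bb4, Ba3, Kb7, Ka7, Kb6, g3, d3+.
Count: 12.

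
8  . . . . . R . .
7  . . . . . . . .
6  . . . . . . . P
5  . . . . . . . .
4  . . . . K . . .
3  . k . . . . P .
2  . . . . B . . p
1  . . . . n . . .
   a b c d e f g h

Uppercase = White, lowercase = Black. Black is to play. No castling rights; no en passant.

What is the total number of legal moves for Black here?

15

Black to move; king on b3.
In check: no.
Legal moves: Kb4, Ka4, Kc3, Ka3, Kc2, Kb2, Ka2, Nf3, Nd3, Ng2, Nc2, h1=Q+, h1=R, h1=B+, h1=N.
Count: 15.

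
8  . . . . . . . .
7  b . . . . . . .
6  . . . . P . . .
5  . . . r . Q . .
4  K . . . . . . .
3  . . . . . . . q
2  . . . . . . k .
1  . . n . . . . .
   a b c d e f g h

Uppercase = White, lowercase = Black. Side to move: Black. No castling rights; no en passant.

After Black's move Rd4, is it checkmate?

no

After Rd4: white king on a4; in check: yes, from the black rook on d4.
White has 2 legal replies: Kb5, Ka5.
In check but a legal move exists → not checkmate.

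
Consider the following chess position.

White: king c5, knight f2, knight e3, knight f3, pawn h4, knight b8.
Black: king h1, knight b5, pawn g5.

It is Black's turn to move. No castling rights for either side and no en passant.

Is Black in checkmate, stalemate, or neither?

checkmate

Black to move; black king on h1.
In check: yes, from the white knight on f2.
King squares — g1: attacked by Nf3; g2: attacked by Ne3; h2: attacked by Nf3.
Legal moves for Black: none.
In check with no legal moves → checkmate.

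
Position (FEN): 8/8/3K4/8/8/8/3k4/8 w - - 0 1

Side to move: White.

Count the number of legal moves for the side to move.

White to move; king on d6.
In check: no.
Legal moves: Ke7, Kd7, Kc7, Ke6, Kc6, Ke5, Kd5, Kc5.
Count: 8.

8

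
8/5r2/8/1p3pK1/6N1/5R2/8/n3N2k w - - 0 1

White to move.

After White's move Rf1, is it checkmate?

After Rf1: black king on h1; in check: yes, from the white rook on f1.
King squares — g1: attacked by Rf1; g2: attacked by Ne1; h2: attacked by Ng4.
Black has no legal moves → checkmate.

yes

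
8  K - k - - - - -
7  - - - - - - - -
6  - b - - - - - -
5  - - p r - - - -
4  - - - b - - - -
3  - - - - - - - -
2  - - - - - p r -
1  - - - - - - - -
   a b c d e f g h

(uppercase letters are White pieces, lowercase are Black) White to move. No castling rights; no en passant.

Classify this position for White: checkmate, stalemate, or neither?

White to move; white king on a8.
In check: no.
King squares — a7: attacked by Bb6; b7: attacked by Kc8; b8: attacked by Kc8.
Legal moves for White: none.
Not in check and no legal moves → stalemate.

stalemate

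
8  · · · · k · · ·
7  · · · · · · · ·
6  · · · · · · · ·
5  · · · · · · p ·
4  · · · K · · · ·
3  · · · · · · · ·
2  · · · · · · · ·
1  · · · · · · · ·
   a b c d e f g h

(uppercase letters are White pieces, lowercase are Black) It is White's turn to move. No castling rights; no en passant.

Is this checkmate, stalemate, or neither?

White to move; white king on d4.
In check: no.
Legal moves for White: Ke5, Kd5, Kc5, Ke4, Kc4, Ke3, Kd3, Kc3.
White has 8 legal moves and is not in check → neither.

neither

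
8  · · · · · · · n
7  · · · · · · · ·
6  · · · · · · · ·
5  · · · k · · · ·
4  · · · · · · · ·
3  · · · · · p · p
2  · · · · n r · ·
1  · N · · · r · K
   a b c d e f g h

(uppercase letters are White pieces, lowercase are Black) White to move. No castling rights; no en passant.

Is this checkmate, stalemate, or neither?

checkmate

White to move; white king on h1.
In check: yes, from the black rook on f1.
King squares — g1: attacked by Rf1; g2: attacked by Rf2; h2: attacked by Rf2.
Legal moves for White: none.
In check with no legal moves → checkmate.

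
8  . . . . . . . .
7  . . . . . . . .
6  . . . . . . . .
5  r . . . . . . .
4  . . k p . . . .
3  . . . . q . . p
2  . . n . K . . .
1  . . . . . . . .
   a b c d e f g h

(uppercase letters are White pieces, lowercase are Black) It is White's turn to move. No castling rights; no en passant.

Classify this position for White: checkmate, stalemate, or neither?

neither

White to move; white king on e2.
In check: yes, from the black queen on e3.
King squares — d1: available; e1: attacked by Nc2; f1: available; d2: attacked by Qe3; f2: attacked by Qe3; d3: attacked by Qe3; e3: attacked by Nc2; f3: attacked by Qe3.
Legal moves for White: Kf1, Kd1.
White is in check but has 2 legal moves → neither.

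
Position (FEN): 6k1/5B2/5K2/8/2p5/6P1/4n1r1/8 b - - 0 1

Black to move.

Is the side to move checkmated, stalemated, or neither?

neither

Black to move; black king on g8.
In check: yes, from the white bishop on f7.
King squares — f7: attacked by Kf6; g7: attacked by Kf6; h7: available; f8: available; h8: available.
Legal moves for Black: Kh8, Kf8, Kh7.
Black is in check but has 3 legal moves → neither.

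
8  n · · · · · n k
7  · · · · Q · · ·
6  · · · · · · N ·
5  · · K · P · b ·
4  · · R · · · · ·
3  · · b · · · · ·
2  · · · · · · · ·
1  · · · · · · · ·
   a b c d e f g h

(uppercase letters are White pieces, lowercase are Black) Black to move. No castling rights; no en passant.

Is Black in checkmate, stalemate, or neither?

checkmate

Black to move; black king on h8.
In check: yes, from the white knight on g6.
King squares — g7: attacked by Qe7; h7: attacked by Qe7; g8: own knight.
Legal moves for Black: none.
In check with no legal moves → checkmate.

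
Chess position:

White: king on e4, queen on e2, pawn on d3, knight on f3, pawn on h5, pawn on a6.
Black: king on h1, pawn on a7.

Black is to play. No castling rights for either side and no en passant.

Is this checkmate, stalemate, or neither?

Black to move; black king on h1.
In check: no.
King squares — g1: attacked by Nf3; g2: attacked by Qe2; h2: attacked by Qe2.
Legal moves for Black: none.
Not in check and no legal moves → stalemate.

stalemate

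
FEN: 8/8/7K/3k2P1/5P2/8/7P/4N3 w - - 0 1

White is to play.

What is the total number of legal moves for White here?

White to move; king on h6.
In check: no.
Legal moves: Kh7, Kg7, Kg6, Kh5, Nf3, Nd3, Ng2, Nc2, g6, f5, h3, h4.
Count: 12.

12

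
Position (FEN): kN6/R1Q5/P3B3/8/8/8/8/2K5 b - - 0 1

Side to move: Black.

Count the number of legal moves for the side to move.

Black to move; king on a8.
In check: yes, from the white rook on a7.
Legal moves: none.
Count: 0.

0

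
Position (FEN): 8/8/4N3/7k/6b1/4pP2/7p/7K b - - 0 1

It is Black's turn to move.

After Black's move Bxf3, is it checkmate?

After Bxf3: white king on h1; in check: yes, from the black bishop on f3.
White has 1 legal reply: Kxh2.
In check but a legal move exists → not checkmate.

no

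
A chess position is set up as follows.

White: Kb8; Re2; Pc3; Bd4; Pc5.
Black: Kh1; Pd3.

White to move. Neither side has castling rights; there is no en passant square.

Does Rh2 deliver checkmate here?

After Rh2: black king on h1; in check: yes, from the white rook on h2.
Black has 1 legal reply: Kxh2.
In check but a legal move exists → not checkmate.

no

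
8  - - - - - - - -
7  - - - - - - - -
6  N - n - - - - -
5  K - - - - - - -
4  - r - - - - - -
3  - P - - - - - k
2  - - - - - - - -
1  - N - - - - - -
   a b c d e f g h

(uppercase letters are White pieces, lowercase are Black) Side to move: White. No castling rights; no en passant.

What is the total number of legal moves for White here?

0

White to move; king on a5.
In check: yes, from the black knight on c6.
Legal moves: none.
Count: 0.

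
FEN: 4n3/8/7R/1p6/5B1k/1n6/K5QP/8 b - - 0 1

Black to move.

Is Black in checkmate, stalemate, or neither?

checkmate

Black to move; black king on h4.
In check: yes, from the white rook on h6.
King squares — g3: attacked by Qg2; h3: attacked by Qg2; g4: attacked by Qg2; g5: attacked by Qg2; h5: attacked by Rh6.
Legal moves for Black: none.
In check with no legal moves → checkmate.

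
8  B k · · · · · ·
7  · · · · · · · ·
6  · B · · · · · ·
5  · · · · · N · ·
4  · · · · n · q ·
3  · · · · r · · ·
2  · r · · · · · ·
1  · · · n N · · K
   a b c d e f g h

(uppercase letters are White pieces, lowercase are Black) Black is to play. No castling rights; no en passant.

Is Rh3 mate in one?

After Rh3: white king on h1; in check: yes, from the black rook on h3.
King squares — g1: attacked by Qg4; g2: attacked by Rb2; h2: attacked by Rb2.
White has no legal moves → checkmate.

yes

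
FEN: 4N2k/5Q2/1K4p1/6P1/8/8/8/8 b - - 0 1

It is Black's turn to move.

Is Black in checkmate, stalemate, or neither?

stalemate

Black to move; black king on h8.
In check: no.
King squares — g7: attacked by Qf7; h7: attacked by Qf7; g8: attacked by Qf7.
Legal moves for Black: none.
Not in check and no legal moves → stalemate.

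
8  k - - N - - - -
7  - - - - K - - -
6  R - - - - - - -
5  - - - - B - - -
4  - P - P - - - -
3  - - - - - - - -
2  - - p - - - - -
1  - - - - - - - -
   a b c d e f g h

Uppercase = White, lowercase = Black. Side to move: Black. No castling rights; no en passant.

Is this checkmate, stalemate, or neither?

Black to move; black king on a8.
In check: yes, from the white rook on a6.
King squares — a7: attacked by Ra6; b7: attacked by Nd8; b8: attacked by Be5.
Legal moves for Black: none.
In check with no legal moves → checkmate.

checkmate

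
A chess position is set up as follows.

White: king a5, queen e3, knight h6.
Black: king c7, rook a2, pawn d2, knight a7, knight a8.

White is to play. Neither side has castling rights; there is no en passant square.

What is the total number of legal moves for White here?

White to move; king on a5.
In check: yes, from the black rook on a2.
Legal moves: Kb4, Qa3.
Count: 2.

2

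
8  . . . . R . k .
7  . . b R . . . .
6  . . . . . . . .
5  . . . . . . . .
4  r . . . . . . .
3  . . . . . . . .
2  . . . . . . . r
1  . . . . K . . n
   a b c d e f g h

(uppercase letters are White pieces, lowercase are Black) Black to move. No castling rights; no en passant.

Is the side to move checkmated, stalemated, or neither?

checkmate

Black to move; black king on g8.
In check: yes, from the white rook on e8.
King squares — f7: attacked by Rd7; g7: attacked by Rd7; h7: attacked by Rd7; f8: attacked by Re8; h8: attacked by Re8.
Legal moves for Black: none.
In check with no legal moves → checkmate.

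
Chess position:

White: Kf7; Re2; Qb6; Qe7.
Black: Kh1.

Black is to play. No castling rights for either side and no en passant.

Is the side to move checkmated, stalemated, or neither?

stalemate

Black to move; black king on h1.
In check: no.
King squares — g1: attacked by Qb6; g2: attacked by Re2; h2: attacked by Re2.
Legal moves for Black: none.
Not in check and no legal moves → stalemate.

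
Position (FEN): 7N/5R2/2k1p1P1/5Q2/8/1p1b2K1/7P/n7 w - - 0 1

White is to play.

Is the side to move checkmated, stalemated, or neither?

neither

White to move; white king on g3.
In check: no.
Legal moves for White include: Rf8, Rh7, Rg7, Re7, Rd7, Rc7+, Rb7, Ra7, Rf6, Qf6, Qxe6+, Qh5, Qg5, Qe5, Qd5+, Qc5+, Qb5+, Qa5, ... (list truncated; more exist).
White has legal moves and is not in check → neither.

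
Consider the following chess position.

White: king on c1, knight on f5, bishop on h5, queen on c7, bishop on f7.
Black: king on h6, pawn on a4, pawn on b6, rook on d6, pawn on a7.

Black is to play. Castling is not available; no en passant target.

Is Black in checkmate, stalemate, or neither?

Black to move; black king on h6.
In check: yes, from the white knight on f5.
Legal moves for Black: Kh7, Kg5.
Black is in check but has 2 legal moves → neither.

neither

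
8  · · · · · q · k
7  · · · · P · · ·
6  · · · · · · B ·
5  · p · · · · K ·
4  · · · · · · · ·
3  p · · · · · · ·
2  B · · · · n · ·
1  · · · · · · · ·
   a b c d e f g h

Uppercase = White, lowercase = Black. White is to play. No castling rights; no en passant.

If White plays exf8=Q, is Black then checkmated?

After exf8=Q: black king on h8; in check: yes, from the white queen on f8.
King squares — g7: attacked by Qf8; h7: attacked by Bg6; g8: attacked by Ba2.
Black has no legal moves → checkmate.

yes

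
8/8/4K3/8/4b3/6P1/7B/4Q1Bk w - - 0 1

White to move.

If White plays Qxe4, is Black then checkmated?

After Qxe4: black king on h1; in check: yes, from the white queen on e4.
King squares — g1: attacked by Bh2; g2: attacked by Qe4; h2: attacked by Bg1.
Black has no legal moves → checkmate.

yes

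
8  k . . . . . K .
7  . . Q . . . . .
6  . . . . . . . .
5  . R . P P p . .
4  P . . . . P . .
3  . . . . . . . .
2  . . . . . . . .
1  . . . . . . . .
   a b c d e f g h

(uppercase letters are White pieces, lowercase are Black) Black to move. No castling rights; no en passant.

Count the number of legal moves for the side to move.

0

Black to move; king on a8.
In check: no.
Legal moves: none.
Count: 0.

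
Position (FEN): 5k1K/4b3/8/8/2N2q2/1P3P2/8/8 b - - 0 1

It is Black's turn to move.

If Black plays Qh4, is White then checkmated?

After Qh4: white king on h8; in check: yes, from the black queen on h4.
King squares — g7: attacked by Kf8; h7: attacked by Qh4; g8: attacked by Kf8.
White has no legal moves → checkmate.

yes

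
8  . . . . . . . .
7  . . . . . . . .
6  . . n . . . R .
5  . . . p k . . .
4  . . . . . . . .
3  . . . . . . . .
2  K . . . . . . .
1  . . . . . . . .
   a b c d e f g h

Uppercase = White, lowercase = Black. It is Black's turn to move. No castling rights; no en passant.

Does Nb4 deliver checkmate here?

After Nb4: white king on a2; in check: yes, from the black knight on b4.
White has 5 legal replies: Kb3, Ka3, Kb2, Kb1, Ka1.
In check but a legal move exists → not checkmate.

no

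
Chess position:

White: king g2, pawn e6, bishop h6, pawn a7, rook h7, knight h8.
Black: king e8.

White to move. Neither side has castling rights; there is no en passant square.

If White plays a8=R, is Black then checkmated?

After a8=R: black king on e8; in check: yes, from the white rook on a8.
King squares — d7: attacked by Pe6; e7: attacked by Rh7; f7: attacked by Pe6; d8: attacked by Ra8; f8: attacked by Bh6.
Black has no legal moves → checkmate.

yes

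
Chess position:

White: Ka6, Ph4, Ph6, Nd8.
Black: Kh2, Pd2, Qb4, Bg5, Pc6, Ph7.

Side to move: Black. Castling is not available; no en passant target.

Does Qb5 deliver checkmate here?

no

After Qb5: white king on a6; in check: yes, from the black queen on b5.
White has 1 legal reply: Ka7.
In check but a legal move exists → not checkmate.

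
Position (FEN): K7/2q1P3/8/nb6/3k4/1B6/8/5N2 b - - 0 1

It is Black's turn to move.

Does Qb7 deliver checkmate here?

After Qb7: white king on a8; in check: yes, from the black queen on b7.
King squares — a7: attacked by Qb7; b7: attacked by Na5; b8: attacked by Qb7.
White has no legal moves → checkmate.

yes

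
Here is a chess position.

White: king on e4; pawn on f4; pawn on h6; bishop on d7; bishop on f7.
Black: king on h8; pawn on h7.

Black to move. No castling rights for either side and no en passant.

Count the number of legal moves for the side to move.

Black to move; king on h8.
In check: no.
Legal moves: none.
Count: 0.

0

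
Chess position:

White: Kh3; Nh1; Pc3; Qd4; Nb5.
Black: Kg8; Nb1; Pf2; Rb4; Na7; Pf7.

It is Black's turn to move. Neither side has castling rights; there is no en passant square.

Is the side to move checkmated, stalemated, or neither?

Black to move; black king on g8.
In check: no.
Legal moves for Black include: Kf8, Kh7, Nc8, Nc6, Nxb5, Rxb5, Rxd4, Rc4, Ra4, Rb3, Rb2, Nxc3, Na3, Nd2, f6, f1=Q+, f1=R, f1=B+, ... (list truncated; more exist).
Black has legal moves and is not in check → neither.

neither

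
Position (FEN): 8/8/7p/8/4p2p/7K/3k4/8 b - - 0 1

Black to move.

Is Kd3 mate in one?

After Kd3: white king on h3; in check: no.
White is not in check, so this cannot be checkmate.

no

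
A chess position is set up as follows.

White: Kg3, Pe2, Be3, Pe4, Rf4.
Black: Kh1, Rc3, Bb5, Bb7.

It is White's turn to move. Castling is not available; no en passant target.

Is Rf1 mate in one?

After Rf1: black king on h1; in check: yes, from the white rook on f1.
King squares — g1: attacked by Rf1; g2: attacked by Kg3; h2: attacked by Kg3.
Black has no legal moves → checkmate.

yes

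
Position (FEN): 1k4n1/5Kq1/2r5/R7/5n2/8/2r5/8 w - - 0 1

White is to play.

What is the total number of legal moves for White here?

2

White to move; king on f7.
In check: yes, from the black queen on g7.
Legal moves: Ke8, Kxg7.
Count: 2.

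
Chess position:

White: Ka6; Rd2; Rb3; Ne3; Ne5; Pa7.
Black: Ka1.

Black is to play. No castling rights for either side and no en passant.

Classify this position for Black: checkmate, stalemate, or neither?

stalemate

Black to move; black king on a1.
In check: no.
King squares — b1: attacked by Rb3; a2: attacked by Rd2; b2: attacked by Rd2.
Legal moves for Black: none.
Not in check and no legal moves → stalemate.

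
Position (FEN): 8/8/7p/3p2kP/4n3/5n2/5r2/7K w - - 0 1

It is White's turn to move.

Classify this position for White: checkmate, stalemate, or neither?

White to move; white king on h1.
In check: no.
King squares — g1: attacked by Nf3; g2: attacked by Rf2; h2: attacked by Rf2.
Legal moves for White: none.
Not in check and no legal moves → stalemate.

stalemate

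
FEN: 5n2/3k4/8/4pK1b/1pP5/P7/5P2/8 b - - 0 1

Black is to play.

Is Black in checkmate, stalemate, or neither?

neither

Black to move; black king on d7.
In check: no.
Legal moves for Black include: Nh7, Ng6, Ne6, Ke8, Kd8, Kc8, Ke7, Kc7, Kd6, Kc6, Be8, Bf7, Bg6+, Bg4+, Bf3, Be2, Bd1, bxa3, ... (list truncated; more exist).
Black has legal moves and is not in check → neither.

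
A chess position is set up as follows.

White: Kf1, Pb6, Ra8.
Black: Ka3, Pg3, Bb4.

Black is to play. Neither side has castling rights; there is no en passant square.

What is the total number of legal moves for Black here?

3

Black to move; king on a3.
In check: yes, from the white rook on a8.
Legal moves: Kb3, Kb2, Ba5.
Count: 3.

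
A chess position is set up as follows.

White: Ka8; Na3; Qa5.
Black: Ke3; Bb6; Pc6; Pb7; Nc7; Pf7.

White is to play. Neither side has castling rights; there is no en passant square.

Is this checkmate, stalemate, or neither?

neither

White to move; white king on a8.
In check: yes, from the black knight on c7.
Legal moves for White: Kb8, Kxb7.
White is in check but has 2 legal moves → neither.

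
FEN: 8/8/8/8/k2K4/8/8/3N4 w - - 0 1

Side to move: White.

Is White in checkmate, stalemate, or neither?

White to move; white king on d4.
In check: no.
Legal moves for White: Ke5, Kd5, Kc5, Ke4, Kc4, Ke3, Kd3, Kc3, Ne3, Nc3+, Nf2, Nb2+.
White has 12 legal moves and is not in check → neither.

neither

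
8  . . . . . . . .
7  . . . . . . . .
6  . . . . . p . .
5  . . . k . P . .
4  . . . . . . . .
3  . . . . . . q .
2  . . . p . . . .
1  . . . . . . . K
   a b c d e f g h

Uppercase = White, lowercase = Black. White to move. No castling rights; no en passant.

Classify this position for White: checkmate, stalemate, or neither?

stalemate

White to move; white king on h1.
In check: no.
King squares — g1: attacked by Qg3; g2: attacked by Qg3; h2: attacked by Qg3.
Legal moves for White: none.
Not in check and no legal moves → stalemate.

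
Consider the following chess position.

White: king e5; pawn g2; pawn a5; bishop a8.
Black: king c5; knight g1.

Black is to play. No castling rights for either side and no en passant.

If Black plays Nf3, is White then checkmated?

no

After Nf3: white king on e5; in check: yes, from the black knight on f3.
White has 7 legal replies: Kf6, Ke6, Kf5, Kf4, Ke4, Bxf3, gxf3.
In check but a legal move exists → not checkmate.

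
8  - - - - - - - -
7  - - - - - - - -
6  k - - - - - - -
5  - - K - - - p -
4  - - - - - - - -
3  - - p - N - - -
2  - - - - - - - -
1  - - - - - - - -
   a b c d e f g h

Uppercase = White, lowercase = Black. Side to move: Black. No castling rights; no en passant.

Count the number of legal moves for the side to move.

5

Black to move; king on a6.
In check: no.
Legal moves: Kb7, Ka7, Ka5, g4, c2.
Count: 5.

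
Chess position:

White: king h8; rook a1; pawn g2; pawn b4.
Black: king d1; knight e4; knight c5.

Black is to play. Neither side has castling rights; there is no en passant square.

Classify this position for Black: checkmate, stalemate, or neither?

Black to move; black king on d1.
In check: yes, from the white rook on a1.
King squares — c1: attacked by Ra1; e1: attacked by Ra1; c2: available; d2: available; e2: available.
Legal moves for Black: Ke2, Kd2, Kc2.
Black is in check but has 3 legal moves → neither.

neither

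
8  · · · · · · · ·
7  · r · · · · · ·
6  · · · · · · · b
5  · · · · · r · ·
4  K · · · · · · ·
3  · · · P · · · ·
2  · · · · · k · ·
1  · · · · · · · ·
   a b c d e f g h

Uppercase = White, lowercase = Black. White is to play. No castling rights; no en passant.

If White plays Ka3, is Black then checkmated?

no

After Ka3: black king on f2; in check: no.
Black is not in check, so this cannot be checkmate.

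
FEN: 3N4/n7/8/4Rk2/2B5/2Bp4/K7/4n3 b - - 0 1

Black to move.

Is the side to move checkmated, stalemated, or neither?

Black to move; black king on f5.
In check: yes, from the white rook on e5.
Legal moves for Black: Kg6, Kf6, Kg4, Kf4.
Black is in check but has 4 legal moves → neither.

neither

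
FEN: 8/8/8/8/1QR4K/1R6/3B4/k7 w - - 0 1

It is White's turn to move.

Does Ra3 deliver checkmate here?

yes

After Ra3: black king on a1; in check: yes, from the white rook on a3.
King squares — b1: attacked by Qb4; a2: attacked by Ra3; b2: attacked by Qb4.
Black has no legal moves → checkmate.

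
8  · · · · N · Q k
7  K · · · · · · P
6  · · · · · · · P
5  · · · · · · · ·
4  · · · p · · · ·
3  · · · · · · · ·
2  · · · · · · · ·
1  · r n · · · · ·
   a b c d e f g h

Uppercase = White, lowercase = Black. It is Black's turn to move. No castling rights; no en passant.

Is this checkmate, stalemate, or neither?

checkmate

Black to move; black king on h8.
In check: yes, from the white queen on g8.
King squares — g7: attacked by Ph6; h7: attacked by Qg8; g8: attacked by Ph7.
Legal moves for Black: none.
In check with no legal moves → checkmate.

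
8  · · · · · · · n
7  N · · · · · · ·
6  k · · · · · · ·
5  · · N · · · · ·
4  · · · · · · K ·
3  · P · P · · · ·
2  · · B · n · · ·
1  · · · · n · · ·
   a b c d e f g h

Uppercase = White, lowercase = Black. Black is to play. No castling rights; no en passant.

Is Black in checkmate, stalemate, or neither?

neither

Black to move; black king on a6.
In check: yes, from the white knight on c5.
Legal moves for Black: Kxa7, Kb6, Ka5.
Black is in check but has 3 legal moves → neither.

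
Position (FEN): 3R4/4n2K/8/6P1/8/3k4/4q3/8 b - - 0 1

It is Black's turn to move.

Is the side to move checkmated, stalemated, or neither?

neither

Black to move; black king on d3.
In check: yes, from the white rook on d8.
King squares — c2: available; d2: attacked by Rd8; e2: own queen; c3: available; e3: available; c4: available; d4: attacked by Rd8; e4: available.
Legal moves for Black: Ke4, Kc4, Ke3, Kc3, Kc2, Nd5.
Black is in check but has 6 legal moves → neither.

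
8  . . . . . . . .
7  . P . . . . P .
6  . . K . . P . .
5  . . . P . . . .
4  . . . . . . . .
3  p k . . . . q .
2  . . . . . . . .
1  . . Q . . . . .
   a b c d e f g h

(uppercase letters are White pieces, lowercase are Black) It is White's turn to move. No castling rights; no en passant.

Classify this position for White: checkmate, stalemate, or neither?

neither

White to move; white king on c6.
In check: no.
Legal moves for White include: Kd7, Kb6, Kc5, Kb5, Qh6, Qg5, Qc5, Qf4, Qc4+, Qe3+, Qc3+, Qxa3+, Qd2, Qc2+, Qb2+, Qh1, Qg1, Qf1, ... (list truncated; more exist).
White has legal moves and is not in check → neither.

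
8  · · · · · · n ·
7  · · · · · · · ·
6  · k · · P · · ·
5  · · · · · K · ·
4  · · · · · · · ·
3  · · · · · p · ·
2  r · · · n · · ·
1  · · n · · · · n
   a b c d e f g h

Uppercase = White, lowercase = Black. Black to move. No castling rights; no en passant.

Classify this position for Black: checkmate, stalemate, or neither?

neither

Black to move; black king on b6.
In check: no.
Legal moves for Black include: Ne7+, Nh6+, Nf6, Kc7, Kb7, Ka7, Kc6, Ka6, Kc5, Kb5, Ka5, Nf4, Nd4+, Neg3+, Nc3, Ng1, Ra8, Ra7, ... (list truncated; more exist).
Black has legal moves and is not in check → neither.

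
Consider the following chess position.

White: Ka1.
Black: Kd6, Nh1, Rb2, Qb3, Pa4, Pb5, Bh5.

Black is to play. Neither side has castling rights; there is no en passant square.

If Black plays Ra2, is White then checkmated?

yes

After Ra2: white king on a1; in check: yes, from the black rook on a2.
King squares — b1: attacked by Qb3; a2: attacked by Qb3; b2: attacked by Ra2.
White has no legal moves → checkmate.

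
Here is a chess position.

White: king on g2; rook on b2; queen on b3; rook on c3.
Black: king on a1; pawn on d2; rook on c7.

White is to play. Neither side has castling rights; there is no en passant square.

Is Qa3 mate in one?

After Qa3: black king on a1; in check: yes, from the white queen on a3.
King squares — b1: attacked by Rb2; a2: attacked by Rb2; b2: attacked by Qa3.
Black has no legal moves → checkmate.

yes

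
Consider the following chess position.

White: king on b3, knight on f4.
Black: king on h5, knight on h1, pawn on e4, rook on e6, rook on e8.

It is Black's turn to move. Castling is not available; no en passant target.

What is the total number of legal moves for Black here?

Black to move; king on h5.
In check: yes, from the white knight on f4.
Legal moves: Kh6, Kg5, Kh4, Kg4.
Count: 4.

4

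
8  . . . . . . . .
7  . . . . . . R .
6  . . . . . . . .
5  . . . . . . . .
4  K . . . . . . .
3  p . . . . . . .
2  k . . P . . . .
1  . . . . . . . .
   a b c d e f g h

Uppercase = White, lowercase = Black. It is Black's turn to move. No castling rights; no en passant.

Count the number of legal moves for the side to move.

Black to move; king on a2.
In check: no.
Legal moves: Kb2, Kb1, Ka1.
Count: 3.

3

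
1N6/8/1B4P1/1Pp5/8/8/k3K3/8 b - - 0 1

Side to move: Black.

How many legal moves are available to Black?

6

Black to move; king on a2.
In check: no.
Legal moves: Kb3, Ka3, Kb2, Kb1, Ka1, c4.
Count: 6.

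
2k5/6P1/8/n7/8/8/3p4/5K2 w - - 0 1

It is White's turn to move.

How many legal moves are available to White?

White to move; king on f1.
In check: no.
Legal moves: Kg2, Kf2, Ke2, Kg1, g8=Q+, g8=R+, g8=B, g8=N.
Count: 8.

8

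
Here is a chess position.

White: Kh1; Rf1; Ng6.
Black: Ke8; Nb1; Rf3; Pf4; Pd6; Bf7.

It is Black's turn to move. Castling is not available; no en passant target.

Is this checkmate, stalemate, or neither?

Black to move; black king on e8.
In check: no.
Legal moves for Black include: Kd8, Kd7, Bg8, Bxg6, Be6, Bd5, Bc4, Bb3, Ba2, Rh3+, Rg3, Re3, Rd3, Rc3, Rb3, Ra3, Rf2, Rxf1+, ... (list truncated; more exist).
Black has legal moves and is not in check → neither.

neither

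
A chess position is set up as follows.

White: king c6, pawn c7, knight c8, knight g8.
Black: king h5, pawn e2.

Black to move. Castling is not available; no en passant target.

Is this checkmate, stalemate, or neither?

neither

Black to move; black king on h5.
In check: no.
Legal moves for Black: Kg6, Kg5, Kh4, Kg4, e1=Q, e1=R, e1=B, e1=N.
Black has 8 legal moves and is not in check → neither.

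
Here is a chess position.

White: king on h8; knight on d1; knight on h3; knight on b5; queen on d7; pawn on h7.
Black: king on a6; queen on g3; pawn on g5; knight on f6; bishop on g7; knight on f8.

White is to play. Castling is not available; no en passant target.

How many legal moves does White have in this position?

2

White to move; king on h8.
In check: yes, from the black bishop on g7.
Legal moves: Kxg7, Qxg7.
Count: 2.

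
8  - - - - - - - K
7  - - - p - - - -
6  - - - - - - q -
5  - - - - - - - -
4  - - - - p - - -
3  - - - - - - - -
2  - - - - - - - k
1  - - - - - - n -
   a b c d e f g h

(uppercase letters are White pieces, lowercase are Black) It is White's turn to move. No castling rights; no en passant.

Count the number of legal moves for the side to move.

0

White to move; king on h8.
In check: no.
Legal moves: none.
Count: 0.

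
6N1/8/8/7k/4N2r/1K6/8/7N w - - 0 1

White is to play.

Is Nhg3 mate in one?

After Nhg3: black king on h5; in check: yes, from the white knight on g3.
Black has 2 legal replies: Kg6, Kg4.
In check but a legal move exists → not checkmate.

no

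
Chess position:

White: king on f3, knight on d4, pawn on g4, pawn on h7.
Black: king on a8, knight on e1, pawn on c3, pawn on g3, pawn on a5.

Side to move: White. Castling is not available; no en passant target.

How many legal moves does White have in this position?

5

White to move; king on f3.
In check: yes, from the black knight on e1.
Legal moves: Kf4, Ke4, Kxg3, Ke3, Ke2.
Count: 5.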